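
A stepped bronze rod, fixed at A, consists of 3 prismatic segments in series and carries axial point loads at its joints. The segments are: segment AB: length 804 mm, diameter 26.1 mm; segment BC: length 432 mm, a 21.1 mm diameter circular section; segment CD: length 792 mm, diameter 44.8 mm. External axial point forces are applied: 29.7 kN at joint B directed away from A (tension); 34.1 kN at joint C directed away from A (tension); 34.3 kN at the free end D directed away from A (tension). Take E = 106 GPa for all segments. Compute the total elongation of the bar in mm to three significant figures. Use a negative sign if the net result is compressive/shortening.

2.35 mm

Internal axial forces (sectioning from the free end, tension +): N_CD = 34.3 kN, N_BC = 68.4 kN, N_AB = 98.1 kN.
A_AB = 535 mm².
A_BC = 349.7 mm².
A_CD = 1576 mm².
δ_AB = 98100·804/(535·106000) = 1.391 mm
δ_BC = 68400·432/(349.7·106000) = 0.7972 mm
δ_CD = 34300·792/(1576·106000) = 0.1626 mm
δ = Σδ_i = 2.351 mm.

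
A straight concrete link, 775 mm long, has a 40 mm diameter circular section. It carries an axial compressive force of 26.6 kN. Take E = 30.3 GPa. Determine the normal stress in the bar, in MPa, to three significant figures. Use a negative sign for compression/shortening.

-21.2 MPa

A = 1257 mm².
σ = N/A = -26600/1257 = -21.17 MPa.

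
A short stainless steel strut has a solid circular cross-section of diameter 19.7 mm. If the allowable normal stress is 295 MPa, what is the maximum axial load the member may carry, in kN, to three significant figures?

89.9 kN

A = 304.8 mm².
P_max = σ_allow · A = 295 · 304.8 = 89920 N = 89.92 kN.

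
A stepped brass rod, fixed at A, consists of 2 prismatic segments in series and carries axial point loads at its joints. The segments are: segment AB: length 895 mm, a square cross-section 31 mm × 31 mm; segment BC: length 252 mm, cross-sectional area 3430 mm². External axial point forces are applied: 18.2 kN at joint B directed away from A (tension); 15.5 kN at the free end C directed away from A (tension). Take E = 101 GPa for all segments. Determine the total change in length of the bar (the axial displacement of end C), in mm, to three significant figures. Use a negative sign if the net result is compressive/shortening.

0.322 mm

Internal axial forces (sectioning from the free end, tension +): N_BC = 15.5 kN, N_AB = 33.7 kN.
A_AB = 961 mm².
δ_AB = 33700·895/(961·101000) = 0.3107 mm
δ_BC = 15500·252/(3430·101000) = 0.01128 mm
δ = Σδ_i = 0.322 mm.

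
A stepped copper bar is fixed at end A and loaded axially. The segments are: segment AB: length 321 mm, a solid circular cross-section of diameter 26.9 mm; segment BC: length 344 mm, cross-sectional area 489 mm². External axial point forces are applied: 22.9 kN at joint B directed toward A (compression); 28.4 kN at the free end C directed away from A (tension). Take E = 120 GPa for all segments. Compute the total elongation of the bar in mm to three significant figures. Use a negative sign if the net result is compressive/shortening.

Internal axial forces (sectioning from the free end, tension +): N_BC = 28.4 kN, N_AB = 5.5 kN.
A_AB = 568.3 mm².
δ_AB = 5500·321/(568.3·120000) = 0.02589 mm
δ_BC = 28400·344/(489·120000) = 0.1665 mm
δ = Σδ_i = 0.1924 mm.

0.192 mm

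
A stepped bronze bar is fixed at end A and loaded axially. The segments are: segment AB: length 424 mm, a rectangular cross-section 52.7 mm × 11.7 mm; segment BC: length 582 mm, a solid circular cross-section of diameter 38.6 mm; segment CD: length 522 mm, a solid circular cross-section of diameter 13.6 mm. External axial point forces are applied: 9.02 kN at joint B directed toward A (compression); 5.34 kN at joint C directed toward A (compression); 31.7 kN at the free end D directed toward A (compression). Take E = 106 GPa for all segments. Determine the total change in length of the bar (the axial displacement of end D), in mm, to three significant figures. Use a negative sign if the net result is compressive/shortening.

Internal axial forces (sectioning from the free end, tension +): N_CD = -31.7 kN, N_BC = -37.04 kN, N_AB = -46.06 kN.
A_AB = 616.6 mm².
A_BC = 1170 mm².
A_CD = 145.3 mm².
δ_AB = -46060·424/(616.6·106000) = -0.2988 mm
δ_BC = -37040·582/(1170·106000) = -0.1738 mm
δ_CD = -31700·522/(145.3·106000) = -1.075 mm
δ = Σδ_i = -1.547 mm.

-1.55 mm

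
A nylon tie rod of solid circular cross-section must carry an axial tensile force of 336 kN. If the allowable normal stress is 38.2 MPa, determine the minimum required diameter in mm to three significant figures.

106 mm

Required area A ≥ P/σ_allow = 336000/38.2 = 8796 mm².
For a solid circular section, d ≥ √(4A/π) = 105.8 mm.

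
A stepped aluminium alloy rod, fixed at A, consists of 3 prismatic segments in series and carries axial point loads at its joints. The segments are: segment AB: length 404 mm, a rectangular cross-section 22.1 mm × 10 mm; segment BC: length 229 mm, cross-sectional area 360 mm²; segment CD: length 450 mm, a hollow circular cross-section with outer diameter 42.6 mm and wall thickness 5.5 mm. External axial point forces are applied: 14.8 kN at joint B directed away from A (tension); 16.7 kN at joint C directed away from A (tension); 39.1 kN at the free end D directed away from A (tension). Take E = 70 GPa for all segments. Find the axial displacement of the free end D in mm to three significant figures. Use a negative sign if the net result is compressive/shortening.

Internal axial forces (sectioning from the free end, tension +): N_CD = 39.1 kN, N_BC = 55.8 kN, N_AB = 70.6 kN.
A_AB = 221 mm².
A_CD = 641 mm².
δ_AB = 70600·404/(221·70000) = 1.844 mm
δ_BC = 55800·229/(360·70000) = 0.5071 mm
δ_CD = 39100·450/(641·70000) = 0.3921 mm
δ = Σδ_i = 2.743 mm.

2.74 mm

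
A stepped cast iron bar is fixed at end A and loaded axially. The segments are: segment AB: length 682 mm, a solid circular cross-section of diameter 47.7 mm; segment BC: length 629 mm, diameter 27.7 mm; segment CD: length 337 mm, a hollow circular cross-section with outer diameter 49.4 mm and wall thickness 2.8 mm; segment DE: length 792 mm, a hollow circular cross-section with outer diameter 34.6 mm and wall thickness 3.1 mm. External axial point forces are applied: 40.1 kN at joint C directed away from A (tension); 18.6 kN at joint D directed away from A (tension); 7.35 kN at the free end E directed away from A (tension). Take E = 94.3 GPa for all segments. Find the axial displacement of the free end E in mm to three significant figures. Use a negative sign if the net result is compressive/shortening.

Internal axial forces (sectioning from the free end, tension +): N_DE = 7.35 kN, N_CD = 25.95 kN, N_BC = 66.05 kN, N_AB = 66.05 kN.
A_AB = 1787 mm².
A_BC = 602.6 mm².
A_CD = 409.9 mm².
A_DE = 306.8 mm².
δ_AB = 66050·682/(1787·94300) = 0.2673 mm
δ_BC = 66050·629/(602.6·94300) = 0.7311 mm
δ_CD = 25950·337/(409.9·94300) = 0.2262 mm
δ_DE = 7350·792/(306.8·94300) = 0.2012 mm
δ = Σδ_i = 1.426 mm.

1.43 mm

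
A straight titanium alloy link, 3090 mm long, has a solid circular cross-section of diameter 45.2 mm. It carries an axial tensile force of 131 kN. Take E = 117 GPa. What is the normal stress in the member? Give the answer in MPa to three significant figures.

A = 1605 mm².
σ = N/A = 131000/1605 = 81.64 MPa.

81.6 MPa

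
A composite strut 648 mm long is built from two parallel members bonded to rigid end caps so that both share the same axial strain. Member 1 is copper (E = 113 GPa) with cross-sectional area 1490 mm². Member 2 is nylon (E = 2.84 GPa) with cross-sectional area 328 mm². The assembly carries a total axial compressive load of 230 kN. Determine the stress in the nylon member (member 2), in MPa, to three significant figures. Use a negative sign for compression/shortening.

Equal strain + equilibrium ⇒ each member carries load in proportion to AE: A₁E₁ = 168400000 N, A₂E₂ = 931500 N, ΣAE = 169300000 N.
σ₂ = P·E₂/ΣAE = -230000·2840/169300000 = -3.858 MPa.

-3.86 MPa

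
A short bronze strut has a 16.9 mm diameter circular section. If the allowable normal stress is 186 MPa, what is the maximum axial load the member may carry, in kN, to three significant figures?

41.7 kN

A = 224.3 mm².
P_max = σ_allow · A = 186 · 224.3 = 41720 N = 41.72 kN.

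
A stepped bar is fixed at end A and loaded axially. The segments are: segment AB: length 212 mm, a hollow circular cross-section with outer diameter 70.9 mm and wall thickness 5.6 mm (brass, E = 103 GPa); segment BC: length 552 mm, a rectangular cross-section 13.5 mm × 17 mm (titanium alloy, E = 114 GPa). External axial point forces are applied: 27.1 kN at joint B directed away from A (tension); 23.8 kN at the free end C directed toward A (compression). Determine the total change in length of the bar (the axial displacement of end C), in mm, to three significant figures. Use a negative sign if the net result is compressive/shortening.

Internal axial forces (sectioning from the free end, tension +): N_BC = -23.8 kN, N_AB = 3.3 kN.
A_AB = 1149 mm².
A_BC = 229.5 mm².
δ_AB = 3300·212/(1149·103000) = 0.005912 mm
δ_BC = -23800·552/(229.5·114000) = -0.5021 mm
δ = Σδ_i = -0.4962 mm.

-0.496 mm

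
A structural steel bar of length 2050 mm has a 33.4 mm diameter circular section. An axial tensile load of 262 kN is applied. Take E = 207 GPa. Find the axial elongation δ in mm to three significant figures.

A = 876.2 mm².
δ_mech = NL/(AE) = 262000·2050/(876.2·207000) = 2.961 mm.

2.96 mm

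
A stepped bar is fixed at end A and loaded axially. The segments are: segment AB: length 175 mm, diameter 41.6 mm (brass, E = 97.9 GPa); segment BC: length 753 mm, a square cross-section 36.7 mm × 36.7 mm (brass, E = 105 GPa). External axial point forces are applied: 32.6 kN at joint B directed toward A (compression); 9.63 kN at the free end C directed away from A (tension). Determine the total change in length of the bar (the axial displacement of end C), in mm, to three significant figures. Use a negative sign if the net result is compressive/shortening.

Internal axial forces (sectioning from the free end, tension +): N_BC = 9.63 kN, N_AB = -22.97 kN.
A_AB = 1359 mm².
A_BC = 1347 mm².
δ_AB = -22970·175/(1359·97900) = -0.03021 mm
δ_BC = 9630·753/(1347·105000) = 0.05127 mm
δ = Σδ_i = 0.02107 mm.

0.0211 mm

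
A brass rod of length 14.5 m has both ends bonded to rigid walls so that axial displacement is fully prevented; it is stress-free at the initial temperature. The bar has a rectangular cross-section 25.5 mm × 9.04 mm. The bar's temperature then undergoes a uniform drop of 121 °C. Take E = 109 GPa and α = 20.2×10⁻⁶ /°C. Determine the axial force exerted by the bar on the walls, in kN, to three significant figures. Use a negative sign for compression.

Free thermal expansion αLΔT = 20.2e-6 · 14500 · -121 = -35.44 mm.
The walls impose strain ε = −(-35.44)/14500 = 2.4442e-03; σ = Eε = 109000 · 2.4442e-03 = 266.4 MPa.
Wall reaction R = σ·A = 266.4·230.5 = 61410 N = 61.41 kN.

61.4 kN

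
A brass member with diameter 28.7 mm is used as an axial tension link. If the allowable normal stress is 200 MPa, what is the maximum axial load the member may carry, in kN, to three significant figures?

129 kN

A = 646.9 mm².
P_max = σ_allow · A = 200 · 646.9 = 129400 N = 129.4 kN.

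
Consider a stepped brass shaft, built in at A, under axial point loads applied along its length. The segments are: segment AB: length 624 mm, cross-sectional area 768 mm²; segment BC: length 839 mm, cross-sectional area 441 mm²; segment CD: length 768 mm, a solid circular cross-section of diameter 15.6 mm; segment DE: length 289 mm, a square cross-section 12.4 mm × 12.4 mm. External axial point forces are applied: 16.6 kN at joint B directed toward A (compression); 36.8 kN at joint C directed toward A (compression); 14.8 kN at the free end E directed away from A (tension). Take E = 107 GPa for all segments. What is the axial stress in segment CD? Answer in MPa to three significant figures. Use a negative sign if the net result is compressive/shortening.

77.4 MPa

Internal axial forces (sectioning from the free end, tension +): N_DE = 14.8 kN, N_CD = 14.8 kN, N_BC = -22 kN, N_AB = -38.6 kN.
A_CD = 191.1 mm².
σ_CD = N_CD/A_CD = 14800/191.1 = 77.43 MPa.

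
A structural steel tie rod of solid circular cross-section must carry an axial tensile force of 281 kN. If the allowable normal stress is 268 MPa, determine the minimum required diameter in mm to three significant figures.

36.5 mm

Required area A ≥ P/σ_allow = 281000/268 = 1049 mm².
For a solid circular section, d ≥ √(4A/π) = 36.54 mm.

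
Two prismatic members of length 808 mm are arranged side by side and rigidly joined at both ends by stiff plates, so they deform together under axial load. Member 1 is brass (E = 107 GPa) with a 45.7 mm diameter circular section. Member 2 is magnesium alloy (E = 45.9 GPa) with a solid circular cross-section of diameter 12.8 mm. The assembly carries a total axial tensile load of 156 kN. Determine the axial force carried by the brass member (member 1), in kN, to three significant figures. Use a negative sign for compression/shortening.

151 kN

A_1 = 1640 mm².
A_2 = 128.7 mm².
Equal strain + equilibrium ⇒ each member carries load in proportion to AE: A₁E₁ = 175500000 N, A₂E₂ = 5906000 N, ΣAE = 181400000 N.
F₁ = P·A₁E₁/ΣAE = 156000·175500000/181400000 = 150900 N.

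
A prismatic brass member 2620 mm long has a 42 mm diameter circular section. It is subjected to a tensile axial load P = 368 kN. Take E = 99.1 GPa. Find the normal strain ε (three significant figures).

A = 1385 mm².
σ = N/A = 265.6 MPa; ε = σ/E = 265.6/99100 = 2.680e-03.

0.00268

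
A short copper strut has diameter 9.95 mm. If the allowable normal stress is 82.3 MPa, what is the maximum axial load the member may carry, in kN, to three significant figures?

A = 77.76 mm².
P_max = σ_allow · A = 82.3 · 77.76 = 6399 N = 6.399 kN.

6.40 kN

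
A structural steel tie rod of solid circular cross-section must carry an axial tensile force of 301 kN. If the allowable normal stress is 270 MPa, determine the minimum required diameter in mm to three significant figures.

37.7 mm

Required area A ≥ P/σ_allow = 301000/270 = 1115 mm².
For a solid circular section, d ≥ √(4A/π) = 37.68 mm.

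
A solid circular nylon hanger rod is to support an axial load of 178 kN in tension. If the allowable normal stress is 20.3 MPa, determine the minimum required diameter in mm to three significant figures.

Required area A ≥ P/σ_allow = 178000/20.3 = 8768 mm².
For a solid circular section, d ≥ √(4A/π) = 105.7 mm.

106 mm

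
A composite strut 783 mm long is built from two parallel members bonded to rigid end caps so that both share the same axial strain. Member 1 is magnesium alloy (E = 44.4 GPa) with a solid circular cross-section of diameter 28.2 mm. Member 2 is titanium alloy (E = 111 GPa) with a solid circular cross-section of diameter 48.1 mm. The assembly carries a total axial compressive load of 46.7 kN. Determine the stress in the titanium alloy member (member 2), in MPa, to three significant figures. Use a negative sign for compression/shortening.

-22.6 MPa

A_1 = 624.6 mm².
A_2 = 1817 mm².
Equal strain + equilibrium ⇒ each member carries load in proportion to AE: A₁E₁ = 27730000 N, A₂E₂ = 201700000 N, ΣAE = 229400000 N.
σ₂ = P·E₂/ΣAE = -46700·111000/229400000 = -22.59 MPa.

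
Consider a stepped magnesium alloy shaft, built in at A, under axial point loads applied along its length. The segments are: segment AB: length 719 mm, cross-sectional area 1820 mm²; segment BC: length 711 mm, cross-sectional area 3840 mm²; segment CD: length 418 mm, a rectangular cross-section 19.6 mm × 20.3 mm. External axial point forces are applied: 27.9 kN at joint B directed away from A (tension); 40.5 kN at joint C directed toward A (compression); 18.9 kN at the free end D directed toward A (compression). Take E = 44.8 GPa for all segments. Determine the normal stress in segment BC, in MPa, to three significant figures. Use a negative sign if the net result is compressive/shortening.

Internal axial forces (sectioning from the free end, tension +): N_CD = -18.9 kN, N_BC = -59.4 kN, N_AB = -31.5 kN.
σ_BC = N_BC/A_BC = -59400/3840 = -15.47 MPa.

-15.5 MPa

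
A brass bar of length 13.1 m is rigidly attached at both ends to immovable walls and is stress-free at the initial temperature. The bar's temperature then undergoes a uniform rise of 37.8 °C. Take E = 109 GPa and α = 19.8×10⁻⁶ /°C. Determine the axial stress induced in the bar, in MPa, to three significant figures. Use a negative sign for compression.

Free thermal expansion αLΔT = 19.8e-6 · 13100 · 37.8 = 9.805 mm.
The walls impose strain ε = −(9.805)/13100 = -7.4844e-04; σ = Eε = 109000 · -7.4844e-04 = -81.58 MPa.

-81.6 MPa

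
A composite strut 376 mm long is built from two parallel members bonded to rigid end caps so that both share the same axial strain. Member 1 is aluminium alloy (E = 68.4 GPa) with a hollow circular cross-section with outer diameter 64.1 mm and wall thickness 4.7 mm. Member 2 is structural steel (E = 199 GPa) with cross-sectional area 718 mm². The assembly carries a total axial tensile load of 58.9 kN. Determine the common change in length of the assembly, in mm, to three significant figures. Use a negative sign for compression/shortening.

0.109 mm

A_1 = 877.1 mm².
Equal strain + equilibrium ⇒ each member carries load in proportion to AE: A₁E₁ = 59990000 N, A₂E₂ = 142900000 N, ΣAE = 202900000 N.
δ = PL/ΣAE = 58900·376/202900000 = 0.1092 mm.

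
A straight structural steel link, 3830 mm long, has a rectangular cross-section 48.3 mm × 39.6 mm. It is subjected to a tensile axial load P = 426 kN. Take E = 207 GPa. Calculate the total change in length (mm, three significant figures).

4.12 mm

A = 1913 mm².
δ_mech = NL/(AE) = 426000·3830/(1913·207000) = 4.121 mm.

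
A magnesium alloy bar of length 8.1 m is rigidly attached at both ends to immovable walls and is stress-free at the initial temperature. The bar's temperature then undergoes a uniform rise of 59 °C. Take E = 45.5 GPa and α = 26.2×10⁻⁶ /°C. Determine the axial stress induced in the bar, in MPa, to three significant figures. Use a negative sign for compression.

Free thermal expansion αLΔT = 26.2e-6 · 8100 · 59 = 12.52 mm.
The walls impose strain ε = −(12.52)/8100 = -1.5458e-03; σ = Eε = 45500 · -1.5458e-03 = -70.33 MPa.

-70.3 MPa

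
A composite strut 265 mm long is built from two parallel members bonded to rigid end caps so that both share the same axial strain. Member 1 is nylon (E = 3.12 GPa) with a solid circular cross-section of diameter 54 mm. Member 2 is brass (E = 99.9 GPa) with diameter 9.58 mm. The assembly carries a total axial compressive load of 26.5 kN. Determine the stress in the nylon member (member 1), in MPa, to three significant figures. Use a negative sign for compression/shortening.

A_1 = 2290 mm².
A_2 = 72.08 mm².
Equal strain + equilibrium ⇒ each member carries load in proportion to AE: A₁E₁ = 7145000 N, A₂E₂ = 7201000 N, ΣAE = 14350000 N.
σ₁ = P·E₁/ΣAE = -26500·3120/14350000 = -5.763 MPa.

-5.76 MPa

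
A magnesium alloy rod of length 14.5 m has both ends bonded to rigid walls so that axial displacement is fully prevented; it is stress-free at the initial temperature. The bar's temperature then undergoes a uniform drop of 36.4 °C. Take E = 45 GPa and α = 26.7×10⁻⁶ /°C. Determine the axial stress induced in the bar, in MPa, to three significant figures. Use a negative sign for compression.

43.7 MPa

Free thermal expansion αLΔT = 26.7e-6 · 14500 · -36.4 = -14.09 mm.
The walls impose strain ε = −(-14.09)/14500 = 9.7188e-04; σ = Eε = 45000 · 9.7188e-04 = 43.73 MPa.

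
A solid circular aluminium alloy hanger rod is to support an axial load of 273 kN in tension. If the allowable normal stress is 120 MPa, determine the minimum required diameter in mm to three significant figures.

Required area A ≥ P/σ_allow = 273000/120 = 2275 mm².
For a solid circular section, d ≥ √(4A/π) = 53.82 mm.

53.8 mm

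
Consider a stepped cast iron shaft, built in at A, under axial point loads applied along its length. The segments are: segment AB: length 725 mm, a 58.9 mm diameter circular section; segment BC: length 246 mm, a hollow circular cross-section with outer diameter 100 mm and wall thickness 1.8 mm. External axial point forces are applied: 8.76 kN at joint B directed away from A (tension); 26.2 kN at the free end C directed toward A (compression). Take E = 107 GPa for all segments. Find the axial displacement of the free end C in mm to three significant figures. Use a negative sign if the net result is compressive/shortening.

-0.152 mm

Internal axial forces (sectioning from the free end, tension +): N_BC = -26.2 kN, N_AB = -17.44 kN.
A_AB = 2725 mm².
A_BC = 555.3 mm².
δ_AB = -17440·725/(2725·107000) = -0.04337 mm
δ_BC = -26200·246/(555.3·107000) = -0.1085 mm
δ = Σδ_i = -0.1518 mm.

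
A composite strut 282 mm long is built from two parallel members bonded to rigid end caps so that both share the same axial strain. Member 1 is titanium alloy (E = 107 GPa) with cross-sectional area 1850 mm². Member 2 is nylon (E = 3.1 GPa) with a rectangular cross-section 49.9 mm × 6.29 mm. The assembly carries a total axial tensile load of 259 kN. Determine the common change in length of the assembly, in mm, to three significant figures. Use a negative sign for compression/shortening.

0.367 mm

A_2 = 313.9 mm².
Equal strain + equilibrium ⇒ each member carries load in proportion to AE: A₁E₁ = 198000000 N, A₂E₂ = 973000 N, ΣAE = 198900000 N.
δ = PL/ΣAE = 259000·282/198900000 = 0.3672 mm.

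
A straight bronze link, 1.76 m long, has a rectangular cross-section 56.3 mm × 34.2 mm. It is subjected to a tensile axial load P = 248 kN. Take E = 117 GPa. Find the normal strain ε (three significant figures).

0.00110

A = 1925 mm².
σ = N/A = 128.8 MPa; ε = σ/E = 128.8/117000 = 1.101e-03.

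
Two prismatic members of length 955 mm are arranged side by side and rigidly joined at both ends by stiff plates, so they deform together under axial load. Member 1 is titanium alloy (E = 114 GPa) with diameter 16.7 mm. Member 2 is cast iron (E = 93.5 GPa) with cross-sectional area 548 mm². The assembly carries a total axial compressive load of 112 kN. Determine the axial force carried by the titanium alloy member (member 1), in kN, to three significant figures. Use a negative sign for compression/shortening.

A_1 = 219 mm².
Equal strain + equilibrium ⇒ each member carries load in proportion to AE: A₁E₁ = 24970000 N, A₂E₂ = 51240000 N, ΣAE = 76210000 N.
F₁ = P·A₁E₁/ΣAE = -112000·24970000/76210000 = -36700 N.

-36.7 kN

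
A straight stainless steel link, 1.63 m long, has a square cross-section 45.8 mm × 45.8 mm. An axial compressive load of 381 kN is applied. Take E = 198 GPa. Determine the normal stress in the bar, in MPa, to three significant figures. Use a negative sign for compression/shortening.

A = 2098 mm².
σ = N/A = -381000/2098 = -181.6 MPa.

-182 MPa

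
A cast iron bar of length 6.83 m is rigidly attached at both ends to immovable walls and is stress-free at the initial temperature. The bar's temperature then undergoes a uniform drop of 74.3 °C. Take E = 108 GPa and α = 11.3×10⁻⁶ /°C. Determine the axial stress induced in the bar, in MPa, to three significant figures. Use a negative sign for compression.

Free thermal expansion αLΔT = 11.3e-6 · 6830 · -74.3 = -5.734 mm.
The walls impose strain ε = −(-5.734)/6830 = 8.3959e-04; σ = Eε = 108000 · 8.3959e-04 = 90.68 MPa.

90.7 MPa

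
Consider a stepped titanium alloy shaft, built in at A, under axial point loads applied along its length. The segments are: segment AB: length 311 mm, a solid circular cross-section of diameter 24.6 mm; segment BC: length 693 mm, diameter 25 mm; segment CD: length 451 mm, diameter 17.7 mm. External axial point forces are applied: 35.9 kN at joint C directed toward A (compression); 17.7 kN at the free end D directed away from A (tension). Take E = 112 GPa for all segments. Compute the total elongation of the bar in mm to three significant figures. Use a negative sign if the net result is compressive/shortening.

-0.0461 mm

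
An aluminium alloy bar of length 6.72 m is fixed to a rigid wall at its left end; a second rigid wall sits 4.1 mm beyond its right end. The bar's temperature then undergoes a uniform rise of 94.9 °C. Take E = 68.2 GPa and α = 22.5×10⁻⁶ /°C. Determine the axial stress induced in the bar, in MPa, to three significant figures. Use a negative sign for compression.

-104 MPa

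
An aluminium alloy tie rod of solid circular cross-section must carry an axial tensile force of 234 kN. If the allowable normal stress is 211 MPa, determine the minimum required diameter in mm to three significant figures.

Required area A ≥ P/σ_allow = 234000/211 = 1109 mm².
For a solid circular section, d ≥ √(4A/π) = 37.58 mm.

37.6 mm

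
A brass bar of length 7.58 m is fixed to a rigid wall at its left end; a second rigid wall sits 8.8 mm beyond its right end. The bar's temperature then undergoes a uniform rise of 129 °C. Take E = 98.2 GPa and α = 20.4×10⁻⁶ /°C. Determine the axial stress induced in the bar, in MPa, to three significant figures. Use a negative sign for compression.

Free thermal expansion αLΔT = 20.4e-6 · 7580 · 129 = 19.95 mm.
The walls engage after the gap closes; constrained expansion = 19.95 − 8.8 = 11.15 mm.
The walls impose strain ε = −(11.15)/7580 = -1.4707e-03; σ = Eε = 98200 · -1.4707e-03 = -144.4 MPa.

-144 MPa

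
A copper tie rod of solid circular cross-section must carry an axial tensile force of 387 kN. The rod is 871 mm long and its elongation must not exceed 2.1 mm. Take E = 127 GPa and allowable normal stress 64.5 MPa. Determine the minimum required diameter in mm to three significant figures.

Required area A ≥ P/σ_allow = 387000/64.5 = 6000 mm².
For a solid circular section, d ≥ √(4A/π) = 87.4 mm.
Elongation limit: A ≥ PL/(Eδ_allow) = 387000·871/(127000·2.1) = 1264 mm² ⇒ d ≥ 40.12 mm.
The stress limit governs.

87.4 mm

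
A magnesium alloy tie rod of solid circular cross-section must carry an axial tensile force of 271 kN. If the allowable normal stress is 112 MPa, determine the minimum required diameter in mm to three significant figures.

55.5 mm

Required area A ≥ P/σ_allow = 271000/112 = 2420 mm².
For a solid circular section, d ≥ √(4A/π) = 55.5 mm.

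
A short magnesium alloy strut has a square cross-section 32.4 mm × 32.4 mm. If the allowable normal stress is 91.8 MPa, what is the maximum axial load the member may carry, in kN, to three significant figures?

A = 1050 mm².
P_max = σ_allow · A = 91.8 · 1050 = 96370 N = 96.37 kN.

96.4 kN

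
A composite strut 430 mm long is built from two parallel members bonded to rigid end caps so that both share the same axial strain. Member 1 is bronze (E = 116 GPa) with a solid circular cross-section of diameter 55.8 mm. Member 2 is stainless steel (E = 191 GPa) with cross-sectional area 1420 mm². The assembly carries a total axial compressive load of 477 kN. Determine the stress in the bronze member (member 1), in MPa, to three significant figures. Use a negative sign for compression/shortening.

A_1 = 2445 mm².
Equal strain + equilibrium ⇒ each member carries load in proportion to AE: A₁E₁ = 283700000 N, A₂E₂ = 271200000 N, ΣAE = 554900000 N.
σ₁ = P·E₁/ΣAE = -477000·116000/554900000 = -99.72 MPa.

-99.7 MPa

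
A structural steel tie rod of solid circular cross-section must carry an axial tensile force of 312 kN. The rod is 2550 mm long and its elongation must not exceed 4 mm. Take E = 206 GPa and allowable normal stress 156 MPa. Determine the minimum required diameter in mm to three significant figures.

50.5 mm

Required area A ≥ P/σ_allow = 312000/156 = 2000 mm².
For a solid circular section, d ≥ √(4A/π) = 50.46 mm.
Elongation limit: A ≥ PL/(Eδ_allow) = 312000·2550/(206000·4) = 965.5 mm² ⇒ d ≥ 35.06 mm.
The stress limit governs.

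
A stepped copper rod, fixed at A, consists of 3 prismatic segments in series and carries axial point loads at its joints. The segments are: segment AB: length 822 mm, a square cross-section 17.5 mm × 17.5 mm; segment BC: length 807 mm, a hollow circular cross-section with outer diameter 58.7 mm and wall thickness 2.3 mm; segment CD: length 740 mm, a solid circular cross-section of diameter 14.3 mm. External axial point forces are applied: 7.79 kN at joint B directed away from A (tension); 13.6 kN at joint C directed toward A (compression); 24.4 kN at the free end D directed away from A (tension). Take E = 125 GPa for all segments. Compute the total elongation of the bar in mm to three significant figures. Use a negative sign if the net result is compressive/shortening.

1.47 mm

Internal axial forces (sectioning from the free end, tension +): N_CD = 24.4 kN, N_BC = 10.8 kN, N_AB = 18.59 kN.
A_AB = 306.2 mm².
A_BC = 407.5 mm².
A_CD = 160.6 mm².
δ_AB = 18590·822/(306.2·125000) = 0.3992 mm
δ_BC = 10800·807/(407.5·125000) = 0.1711 mm
δ_CD = 24400·740/(160.6·125000) = 0.8994 mm
δ = Σδ_i = 1.47 mm.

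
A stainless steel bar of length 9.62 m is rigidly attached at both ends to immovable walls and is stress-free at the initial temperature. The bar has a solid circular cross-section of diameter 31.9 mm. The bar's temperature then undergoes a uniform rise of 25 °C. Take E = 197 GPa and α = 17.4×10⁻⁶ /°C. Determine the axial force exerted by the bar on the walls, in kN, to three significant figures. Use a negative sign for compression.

-68.5 kN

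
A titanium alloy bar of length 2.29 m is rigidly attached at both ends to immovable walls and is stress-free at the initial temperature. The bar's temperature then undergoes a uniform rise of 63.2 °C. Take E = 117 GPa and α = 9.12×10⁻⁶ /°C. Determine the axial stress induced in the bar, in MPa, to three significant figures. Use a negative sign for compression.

-67.4 MPa

Free thermal expansion αLΔT = 9.12e-6 · 2290 · 63.2 = 1.32 mm.
The walls impose strain ε = −(1.32)/2290 = -5.7638e-04; σ = Eε = 117000 · -5.7638e-04 = -67.44 MPa.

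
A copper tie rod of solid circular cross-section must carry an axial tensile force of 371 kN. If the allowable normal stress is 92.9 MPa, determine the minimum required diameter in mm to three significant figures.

Required area A ≥ P/σ_allow = 371000/92.9 = 3994 mm².
For a solid circular section, d ≥ √(4A/π) = 71.31 mm.

71.3 mm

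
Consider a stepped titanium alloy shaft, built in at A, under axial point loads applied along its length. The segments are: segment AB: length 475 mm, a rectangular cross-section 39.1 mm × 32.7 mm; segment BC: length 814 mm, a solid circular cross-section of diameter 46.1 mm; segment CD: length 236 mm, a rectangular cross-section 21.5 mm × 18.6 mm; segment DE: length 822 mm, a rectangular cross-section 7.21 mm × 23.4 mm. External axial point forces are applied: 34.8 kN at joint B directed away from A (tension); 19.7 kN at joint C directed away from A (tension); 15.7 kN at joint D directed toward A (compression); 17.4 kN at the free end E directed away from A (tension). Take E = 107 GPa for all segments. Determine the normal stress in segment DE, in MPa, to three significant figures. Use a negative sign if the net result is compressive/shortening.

103 MPa

Internal axial forces (sectioning from the free end, tension +): N_DE = 17.4 kN, N_CD = 1.7 kN, N_BC = 21.4 kN, N_AB = 56.2 kN.
A_DE = 168.7 mm².
σ_DE = N_DE/A_DE = 17400/168.7 = 103.1 MPa.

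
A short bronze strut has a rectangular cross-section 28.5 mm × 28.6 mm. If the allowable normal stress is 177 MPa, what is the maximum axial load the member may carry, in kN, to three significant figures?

144 kN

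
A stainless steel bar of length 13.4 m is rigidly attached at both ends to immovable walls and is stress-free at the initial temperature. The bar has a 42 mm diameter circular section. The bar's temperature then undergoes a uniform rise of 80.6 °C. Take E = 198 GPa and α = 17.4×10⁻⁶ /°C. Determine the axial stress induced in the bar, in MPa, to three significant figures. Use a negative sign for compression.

-278 MPa

Free thermal expansion αLΔT = 17.4e-6 · 13400 · 80.6 = 18.79 mm.
The walls impose strain ε = −(18.79)/13400 = -1.4024e-03; σ = Eε = 198000 · -1.4024e-03 = -277.7 MPa.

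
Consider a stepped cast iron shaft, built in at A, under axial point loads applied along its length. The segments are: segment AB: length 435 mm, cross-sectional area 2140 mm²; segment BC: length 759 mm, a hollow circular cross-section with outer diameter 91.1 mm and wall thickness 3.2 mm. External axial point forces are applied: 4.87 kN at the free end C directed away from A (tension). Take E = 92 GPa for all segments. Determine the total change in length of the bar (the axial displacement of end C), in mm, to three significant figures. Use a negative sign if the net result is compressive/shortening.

0.0562 mm

Internal axial forces (sectioning from the free end, tension +): N_BC = 4.87 kN, N_AB = 4.87 kN.
A_BC = 883.7 mm².
δ_AB = 4870·435/(2140·92000) = 0.01076 mm
δ_BC = 4870·759/(883.7·92000) = 0.04547 mm
δ = Σδ_i = 0.05623 mm.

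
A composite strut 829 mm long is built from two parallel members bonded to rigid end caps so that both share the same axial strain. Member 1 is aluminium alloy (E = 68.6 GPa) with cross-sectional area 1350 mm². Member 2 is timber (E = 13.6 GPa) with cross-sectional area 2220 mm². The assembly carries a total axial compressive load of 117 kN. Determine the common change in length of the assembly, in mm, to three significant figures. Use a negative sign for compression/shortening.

-0.790 mm

Equal strain + equilibrium ⇒ each member carries load in proportion to AE: A₁E₁ = 92610000 N, A₂E₂ = 30190000 N, ΣAE = 122800000 N.
δ = PL/ΣAE = -117000·829/122800000 = -0.7898 mm.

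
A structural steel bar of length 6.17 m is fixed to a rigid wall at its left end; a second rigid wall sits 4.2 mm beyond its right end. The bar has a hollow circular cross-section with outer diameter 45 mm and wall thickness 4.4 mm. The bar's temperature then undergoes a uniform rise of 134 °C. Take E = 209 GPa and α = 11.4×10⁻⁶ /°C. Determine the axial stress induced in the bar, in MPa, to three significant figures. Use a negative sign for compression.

-177 MPa

Free thermal expansion αLΔT = 11.4e-6 · 6170 · 134 = 9.425 mm.
The walls engage after the gap closes; constrained expansion = 9.425 − 4.2 = 5.225 mm.
The walls impose strain ε = −(5.225)/6170 = -8.4689e-04; σ = Eε = 209000 · -8.4689e-04 = -177 MPa.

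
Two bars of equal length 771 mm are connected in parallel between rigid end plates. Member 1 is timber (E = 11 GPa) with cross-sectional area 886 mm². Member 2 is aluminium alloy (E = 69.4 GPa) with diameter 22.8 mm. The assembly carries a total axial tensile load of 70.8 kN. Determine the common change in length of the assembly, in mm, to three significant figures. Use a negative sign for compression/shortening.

A_2 = 408.3 mm².
Equal strain + equilibrium ⇒ each member carries load in proportion to AE: A₁E₁ = 9746000 N, A₂E₂ = 28330000 N, ΣAE = 38080000 N.
δ = PL/ΣAE = 70800·771/38080000 = 1.433 mm.

1.43 mm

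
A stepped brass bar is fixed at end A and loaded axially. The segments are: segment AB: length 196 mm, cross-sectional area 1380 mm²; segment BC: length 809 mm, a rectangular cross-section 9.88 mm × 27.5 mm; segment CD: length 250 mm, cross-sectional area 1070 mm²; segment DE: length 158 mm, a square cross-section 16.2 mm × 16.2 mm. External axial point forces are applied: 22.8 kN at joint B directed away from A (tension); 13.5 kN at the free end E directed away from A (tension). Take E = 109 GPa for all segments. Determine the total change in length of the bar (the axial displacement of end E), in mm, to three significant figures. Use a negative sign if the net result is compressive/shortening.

0.520 mm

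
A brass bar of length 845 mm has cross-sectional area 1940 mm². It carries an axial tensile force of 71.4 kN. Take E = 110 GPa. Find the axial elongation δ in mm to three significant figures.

δ_mech = NL/(AE) = 71400·845/(1940·110000) = 0.2827 mm.

0.283 mm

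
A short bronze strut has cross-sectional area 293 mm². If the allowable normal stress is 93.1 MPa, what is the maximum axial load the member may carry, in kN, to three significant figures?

27.3 kN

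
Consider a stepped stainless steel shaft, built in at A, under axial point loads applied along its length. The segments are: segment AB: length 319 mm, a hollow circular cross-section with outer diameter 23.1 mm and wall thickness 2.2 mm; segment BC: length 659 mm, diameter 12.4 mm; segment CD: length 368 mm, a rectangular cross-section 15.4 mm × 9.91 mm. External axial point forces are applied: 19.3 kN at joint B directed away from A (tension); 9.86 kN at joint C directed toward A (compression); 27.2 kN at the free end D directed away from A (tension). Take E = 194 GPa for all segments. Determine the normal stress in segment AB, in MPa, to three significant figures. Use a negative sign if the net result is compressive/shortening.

Internal axial forces (sectioning from the free end, tension +): N_CD = 27.2 kN, N_BC = 17.34 kN, N_AB = 36.64 kN.
A_AB = 144.5 mm².
σ_AB = N_AB/A_AB = 36640/144.5 = 253.7 MPa.

254 MPa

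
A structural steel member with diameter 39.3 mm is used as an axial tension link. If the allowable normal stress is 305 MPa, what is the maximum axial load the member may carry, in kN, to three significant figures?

370 kN

A = 1213 mm².
P_max = σ_allow · A = 305 · 1213 = 370000 N = 370 kN.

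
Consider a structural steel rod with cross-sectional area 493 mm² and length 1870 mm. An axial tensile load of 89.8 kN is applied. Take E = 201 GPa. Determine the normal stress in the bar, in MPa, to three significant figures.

σ = N/A = 89800/493 = 182.2 MPa.

182 MPa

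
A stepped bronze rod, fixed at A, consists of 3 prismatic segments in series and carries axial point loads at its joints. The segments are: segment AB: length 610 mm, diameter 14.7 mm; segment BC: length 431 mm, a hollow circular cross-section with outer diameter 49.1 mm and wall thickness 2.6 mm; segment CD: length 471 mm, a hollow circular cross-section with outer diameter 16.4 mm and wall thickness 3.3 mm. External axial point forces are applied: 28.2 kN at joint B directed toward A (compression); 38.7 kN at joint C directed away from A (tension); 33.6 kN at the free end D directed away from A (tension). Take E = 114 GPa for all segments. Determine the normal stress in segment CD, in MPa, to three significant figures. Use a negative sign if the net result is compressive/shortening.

Internal axial forces (sectioning from the free end, tension +): N_CD = 33.6 kN, N_BC = 72.3 kN, N_AB = 44.1 kN.
A_CD = 135.8 mm².
σ_CD = N_CD/A_CD = 33600/135.8 = 247.4 MPa.

247 MPa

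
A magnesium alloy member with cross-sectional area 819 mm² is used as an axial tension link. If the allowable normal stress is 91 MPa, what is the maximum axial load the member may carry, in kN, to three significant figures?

P_max = σ_allow · A = 91 · 819 = 74530 N = 74.53 kN.

74.5 kN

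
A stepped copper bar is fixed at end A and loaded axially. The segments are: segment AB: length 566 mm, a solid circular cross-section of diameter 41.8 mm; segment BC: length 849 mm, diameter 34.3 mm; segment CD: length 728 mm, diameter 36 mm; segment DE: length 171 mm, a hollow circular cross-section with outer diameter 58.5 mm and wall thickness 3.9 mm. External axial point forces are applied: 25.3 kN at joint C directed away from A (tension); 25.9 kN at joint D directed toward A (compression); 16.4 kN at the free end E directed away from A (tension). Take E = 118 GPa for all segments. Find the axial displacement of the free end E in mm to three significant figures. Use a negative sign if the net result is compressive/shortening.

0.156 mm

Internal axial forces (sectioning from the free end, tension +): N_DE = 16.4 kN, N_CD = -9.5 kN, N_BC = 15.8 kN, N_AB = 15.8 kN.
A_AB = 1372 mm².
A_BC = 924 mm².
A_CD = 1018 mm².
A_DE = 669 mm².
δ_AB = 15800·566/(1372·118000) = 0.05523 mm
δ_BC = 15800·849/(924·118000) = 0.123 mm
δ_CD = -9500·728/(1018·118000) = -0.05758 mm
δ_DE = 16400·171/(669·118000) = 0.03553 mm
δ = Σδ_i = 0.1562 mm.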